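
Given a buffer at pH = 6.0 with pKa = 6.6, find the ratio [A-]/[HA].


[A-]/[HA] = 10^(pH - pKa)
= 10^(6.0 - 6.6)
= 0.2512

0.2512


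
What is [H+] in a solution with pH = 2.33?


[H+] = 10^(-pH)
[H+] = 10^(-2.33)
[H+] = 0.0047 M

0.0047 M


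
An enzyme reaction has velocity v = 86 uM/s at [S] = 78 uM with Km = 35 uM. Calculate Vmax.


Vmax = v * (Km + [S]) / [S]
Vmax = 86 * (35 + 78) / 78
Vmax = 124.5897 uM/s

124.5897 uM/s


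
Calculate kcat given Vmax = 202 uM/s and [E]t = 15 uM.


kcat = Vmax / [E]t
kcat = 202 / 15
kcat = 13.4667 s^-1

13.4667 s^-1


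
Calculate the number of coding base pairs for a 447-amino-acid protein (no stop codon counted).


Each amino acid = 1 codon = 3 bp
bp = 447 * 3 = 1341 bp

1341 bp


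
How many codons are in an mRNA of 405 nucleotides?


codons = nucleotides / 3
codons = 405 / 3 = 135

135


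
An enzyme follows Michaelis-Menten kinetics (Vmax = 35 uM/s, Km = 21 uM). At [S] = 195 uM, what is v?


v = Vmax * [S] / (Km + [S])
v = 35 * 195 / (21 + 195)
v = 31.5972 uM/s

31.5972 uM/s


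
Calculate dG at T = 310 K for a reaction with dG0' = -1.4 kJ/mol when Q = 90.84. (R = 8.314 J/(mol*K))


dG = dG0' + RT * ln(Q) / 1000
dG = -1.4 + 8.314 * 310 * ln(90.84) / 1000
dG = 10.2215 kJ/mol

10.2215 kJ/mol


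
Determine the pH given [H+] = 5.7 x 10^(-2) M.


pH = -log10([H+])
pH = -log10(5.7 x 10^(-2))
pH = 1.2441

1.2441


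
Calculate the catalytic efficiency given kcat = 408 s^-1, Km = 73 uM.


Catalytic efficiency = kcat / Km
= 408 / 73
= 5.589 uM^-1*s^-1

5.589 uM^-1*s^-1


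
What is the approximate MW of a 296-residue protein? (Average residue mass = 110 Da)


MW = n_residues * 110 Da
MW = 296 * 110
MW = 32560 Da

32560 Da


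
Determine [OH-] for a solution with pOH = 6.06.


[OH-] = 10^(-pOH)
[OH-] = 10^(-6.06)
[OH-] = 8.710e-07 M

8.710e-07 M


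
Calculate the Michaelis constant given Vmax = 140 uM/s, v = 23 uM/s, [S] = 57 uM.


Km = [S] * (Vmax - v) / v
Km = 57 * (140 - 23) / 23
Km = 289.9565 uM

289.9565 uM


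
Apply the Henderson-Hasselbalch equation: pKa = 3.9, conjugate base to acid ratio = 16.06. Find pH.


pH = pKa + log10([A-]/[HA])
pH = 3.9 + log10(16.06)
pH = 5.1057

5.1057


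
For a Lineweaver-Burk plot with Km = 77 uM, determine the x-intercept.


x-intercept = -1/Km
= -1/77
= -0.013 1/uM

-0.013 1/uM


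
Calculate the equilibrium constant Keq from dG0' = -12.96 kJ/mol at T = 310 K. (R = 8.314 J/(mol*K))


Keq = exp(-dG0 * 1000 / (R * T))
Keq = exp(-(-12.96) * 1000 / (8.314 * 310))
Keq = 152.6946

152.6946


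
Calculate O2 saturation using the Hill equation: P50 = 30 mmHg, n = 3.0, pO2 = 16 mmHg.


Y = pO2^n / (P50^n + pO2^n)
Y = 16^3.0 / (30^3.0 + 16^3.0)
Y = 13.17%

13.17%


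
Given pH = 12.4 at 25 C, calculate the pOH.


pOH = 14 - pH
pOH = 14 - 12.4
pOH = 1.6

1.6


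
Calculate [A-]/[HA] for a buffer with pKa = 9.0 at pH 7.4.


[A-]/[HA] = 10^(pH - pKa)
= 10^(7.4 - 9.0)
= 0.0251

0.0251


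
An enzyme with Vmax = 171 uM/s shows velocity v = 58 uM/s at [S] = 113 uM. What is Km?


Km = [S] * (Vmax - v) / v
Km = 113 * (171 - 58) / 58
Km = 220.1552 uM

220.1552 uM


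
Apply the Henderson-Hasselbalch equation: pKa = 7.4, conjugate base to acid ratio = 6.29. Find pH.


pH = pKa + log10([A-]/[HA])
pH = 7.4 + log10(6.29)
pH = 8.1987

8.1987


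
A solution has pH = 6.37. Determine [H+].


[H+] = 10^(-pH)
[H+] = 10^(-6.37)
[H+] = 4.266e-07 M

4.266e-07 M


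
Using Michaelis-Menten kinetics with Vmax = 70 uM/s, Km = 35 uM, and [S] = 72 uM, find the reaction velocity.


v = Vmax * [S] / (Km + [S])
v = 70 * 72 / (35 + 72)
v = 47.1028 uM/s

47.1028 uM/s


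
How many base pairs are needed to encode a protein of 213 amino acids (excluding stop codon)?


Each amino acid = 1 codon = 3 bp
bp = 213 * 3 = 639 bp

639 bp


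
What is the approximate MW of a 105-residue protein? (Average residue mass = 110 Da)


MW = n_residues * 110 Da
MW = 105 * 110
MW = 11550 Da

11550 Da


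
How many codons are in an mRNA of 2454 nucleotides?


codons = nucleotides / 3
codons = 2454 / 3 = 818

818


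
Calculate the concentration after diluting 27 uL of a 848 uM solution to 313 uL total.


C2 = C1 * V1 / V2
C2 = 848 * 27 / 313
C2 = 73.1502 uM

73.1502 uM


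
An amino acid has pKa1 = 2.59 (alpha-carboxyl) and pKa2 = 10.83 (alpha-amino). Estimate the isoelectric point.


pI = (pKa1 + pKa2) / 2
pI = (2.59 + 10.83) / 2
pI = 6.71

6.71


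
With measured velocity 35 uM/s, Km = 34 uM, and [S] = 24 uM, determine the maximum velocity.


Vmax = v * (Km + [S]) / [S]
Vmax = 35 * (34 + 24) / 24
Vmax = 84.5833 uM/s

84.5833 uM/s


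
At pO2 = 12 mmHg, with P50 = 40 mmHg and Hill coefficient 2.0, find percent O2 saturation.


Y = pO2^n / (P50^n + pO2^n)
Y = 12^2.0 / (40^2.0 + 12^2.0)
Y = 8.26%

8.26%


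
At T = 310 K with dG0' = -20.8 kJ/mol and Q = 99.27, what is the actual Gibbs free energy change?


dG = dG0' + RT * ln(Q) / 1000
dG = -20.8 + 8.314 * 310 * ln(99.27) / 1000
dG = -8.9498 kJ/mol

-8.9498 kJ/mol


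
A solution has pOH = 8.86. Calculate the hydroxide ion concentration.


[OH-] = 10^(-pOH)
[OH-] = 10^(-8.86)
[OH-] = 1.380e-09 M

1.380e-09 M


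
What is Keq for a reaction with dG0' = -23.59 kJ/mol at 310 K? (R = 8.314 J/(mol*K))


Keq = exp(-dG0 * 1000 / (R * T))
Keq = exp(-(-23.59) * 1000 / (8.314 * 310))
Keq = 9441.2863

9441.2863


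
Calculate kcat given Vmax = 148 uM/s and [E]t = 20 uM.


kcat = Vmax / [E]t
kcat = 148 / 20
kcat = 7.4 s^-1

7.4 s^-1


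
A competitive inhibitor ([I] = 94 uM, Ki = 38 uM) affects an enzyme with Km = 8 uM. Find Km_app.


Km_app = Km * (1 + [I]/Ki)
Km_app = 8 * (1 + 94/38)
Km_app = 27.7895 uM

27.7895 uM


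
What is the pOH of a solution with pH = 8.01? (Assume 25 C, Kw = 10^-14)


pOH = 14 - pH
pOH = 14 - 8.01
pOH = 5.99

5.99


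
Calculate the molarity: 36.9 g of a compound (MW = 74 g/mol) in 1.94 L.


C = (mass / MW) / volume
C = (36.9 / 74) / 1.94
C = 0.257 M

0.257 M


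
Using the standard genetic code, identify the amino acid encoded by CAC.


Standard genetic code lookup.
Codon CAC -> His

His


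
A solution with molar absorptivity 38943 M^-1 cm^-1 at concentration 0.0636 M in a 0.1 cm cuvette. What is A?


A = epsilon * c * l
A = 38943 * 0.0636 * 0.1
A = 247.6775

247.6775


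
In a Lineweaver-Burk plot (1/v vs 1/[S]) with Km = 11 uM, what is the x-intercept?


x-intercept = -1/Km
= -1/11
= -0.0909 1/uM

-0.0909 1/uM


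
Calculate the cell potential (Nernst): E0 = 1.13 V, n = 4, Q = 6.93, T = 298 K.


E = E0 - (RT/nF) * ln(Q)
E = 1.13 - (8.314 * 298 / (4 * 96485)) * ln(6.93)
E = 1.1176 V

1.1176 V


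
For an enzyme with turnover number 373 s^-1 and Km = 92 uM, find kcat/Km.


Catalytic efficiency = kcat / Km
= 373 / 92
= 4.0543 uM^-1*s^-1

4.0543 uM^-1*s^-1


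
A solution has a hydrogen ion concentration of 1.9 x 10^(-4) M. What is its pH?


pH = -log10([H+])
pH = -log10(1.9 x 10^(-4))
pH = 3.7212

3.7212


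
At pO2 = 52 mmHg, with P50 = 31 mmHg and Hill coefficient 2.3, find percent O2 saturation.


Y = pO2^n / (P50^n + pO2^n)
Y = 52^2.3 / (31^2.3 + 52^2.3)
Y = 76.67%

76.67%


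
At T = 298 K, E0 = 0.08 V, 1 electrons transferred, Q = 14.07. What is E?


E = E0 - (RT/nF) * ln(Q)
E = 0.08 - (8.314 * 298 / (1 * 96485)) * ln(14.07)
E = 0.0121 V

0.0121 V


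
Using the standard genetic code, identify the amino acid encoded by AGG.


Standard genetic code lookup.
Codon AGG -> Arg

Arg


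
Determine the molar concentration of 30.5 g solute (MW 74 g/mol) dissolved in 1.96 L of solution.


C = (mass / MW) / volume
C = (30.5 / 74) / 1.96
C = 0.2103 M

0.2103 M


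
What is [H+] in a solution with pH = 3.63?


[H+] = 10^(-pH)
[H+] = 10^(-3.63)
[H+] = 2.344e-04 M

2.344e-04 M


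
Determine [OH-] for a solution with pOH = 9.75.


[OH-] = 10^(-pOH)
[OH-] = 10^(-9.75)
[OH-] = 1.778e-10 M

1.778e-10 M


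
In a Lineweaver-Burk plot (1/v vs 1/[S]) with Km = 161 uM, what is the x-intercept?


x-intercept = -1/Km
= -1/161
= -0.0062 1/uM

-0.0062 1/uM


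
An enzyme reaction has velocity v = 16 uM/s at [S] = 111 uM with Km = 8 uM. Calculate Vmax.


Vmax = v * (Km + [S]) / [S]
Vmax = 16 * (8 + 111) / 111
Vmax = 17.1532 uM/s

17.1532 uM/s


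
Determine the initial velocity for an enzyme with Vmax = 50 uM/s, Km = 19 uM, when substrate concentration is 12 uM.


v = Vmax * [S] / (Km + [S])
v = 50 * 12 / (19 + 12)
v = 19.3548 uM/s

19.3548 uM/s


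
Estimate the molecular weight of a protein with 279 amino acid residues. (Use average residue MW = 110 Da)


MW = n_residues * 110 Da
MW = 279 * 110
MW = 30690 Da

30690 Da


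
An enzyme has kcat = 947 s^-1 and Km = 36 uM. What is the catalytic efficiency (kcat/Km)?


Catalytic efficiency = kcat / Km
= 947 / 36
= 26.3056 uM^-1*s^-1

26.3056 uM^-1*s^-1


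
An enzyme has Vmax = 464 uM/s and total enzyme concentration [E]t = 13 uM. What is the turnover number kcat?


kcat = Vmax / [E]t
kcat = 464 / 13
kcat = 35.6923 s^-1

35.6923 s^-1


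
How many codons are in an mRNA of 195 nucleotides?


codons = nucleotides / 3
codons = 195 / 3 = 65

65


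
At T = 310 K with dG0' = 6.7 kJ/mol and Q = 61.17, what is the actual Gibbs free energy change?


dG = dG0' + RT * ln(Q) / 1000
dG = 6.7 + 8.314 * 310 * ln(61.17) / 1000
dG = 17.3023 kJ/mol

17.3023 kJ/mol


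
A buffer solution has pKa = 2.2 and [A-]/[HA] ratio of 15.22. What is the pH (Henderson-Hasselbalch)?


pH = pKa + log10([A-]/[HA])
pH = 2.2 + log10(15.22)
pH = 3.3824

3.3824


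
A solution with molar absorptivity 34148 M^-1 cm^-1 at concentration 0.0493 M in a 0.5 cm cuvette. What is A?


A = epsilon * c * l
A = 34148 * 0.0493 * 0.5
A = 841.7482

841.7482


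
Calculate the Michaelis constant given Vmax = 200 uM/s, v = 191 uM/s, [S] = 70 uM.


Km = [S] * (Vmax - v) / v
Km = 70 * (200 - 191) / 191
Km = 3.2984 uM

3.2984 uM


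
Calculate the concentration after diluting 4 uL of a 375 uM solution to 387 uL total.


C2 = C1 * V1 / V2
C2 = 375 * 4 / 387
C2 = 3.876 uM

3.876 uM


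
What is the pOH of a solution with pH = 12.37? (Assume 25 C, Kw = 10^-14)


pOH = 14 - pH
pOH = 14 - 12.37
pOH = 1.63

1.63


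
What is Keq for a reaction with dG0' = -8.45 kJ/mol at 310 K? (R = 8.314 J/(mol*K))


Keq = exp(-dG0 * 1000 / (R * T))
Keq = exp(-(-8.45) * 1000 / (8.314 * 310))
Keq = 26.5379

26.5379


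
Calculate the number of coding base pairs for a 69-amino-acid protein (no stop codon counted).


Each amino acid = 1 codon = 3 bp
bp = 69 * 3 = 207 bp

207 bp


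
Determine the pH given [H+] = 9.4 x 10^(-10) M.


pH = -log10([H+])
pH = -log10(9.4 x 10^(-10))
pH = 9.0269

9.0269


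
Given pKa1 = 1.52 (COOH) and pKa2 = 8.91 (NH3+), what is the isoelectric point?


pI = (pKa1 + pKa2) / 2
pI = (1.52 + 8.91) / 2
pI = 5.215

5.215


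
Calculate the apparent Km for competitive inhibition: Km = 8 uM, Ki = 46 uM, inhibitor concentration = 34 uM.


Km_app = Km * (1 + [I]/Ki)
Km_app = 8 * (1 + 34/46)
Km_app = 13.913 uM

13.913 uM


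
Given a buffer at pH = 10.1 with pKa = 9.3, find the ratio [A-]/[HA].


[A-]/[HA] = 10^(pH - pKa)
= 10^(10.1 - 9.3)
= 6.3096

6.3096


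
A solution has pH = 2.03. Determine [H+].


[H+] = 10^(-pH)
[H+] = 10^(-2.03)
[H+] = 0.0093 M

0.0093 M


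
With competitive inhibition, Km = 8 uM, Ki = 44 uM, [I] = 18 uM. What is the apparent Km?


Km_app = Km * (1 + [I]/Ki)
Km_app = 8 * (1 + 18/44)
Km_app = 11.2727 uM

11.2727 uM


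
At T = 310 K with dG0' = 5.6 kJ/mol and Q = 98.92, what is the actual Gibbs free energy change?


dG = dG0' + RT * ln(Q) / 1000
dG = 5.6 + 8.314 * 310 * ln(98.92) / 1000
dG = 17.4411 kJ/mol

17.4411 kJ/mol


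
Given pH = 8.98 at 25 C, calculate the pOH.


pOH = 14 - pH
pOH = 14 - 8.98
pOH = 5.02

5.02


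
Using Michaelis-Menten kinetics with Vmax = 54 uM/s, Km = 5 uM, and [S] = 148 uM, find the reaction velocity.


v = Vmax * [S] / (Km + [S])
v = 54 * 148 / (5 + 148)
v = 52.2353 uM/s

52.2353 uM/s


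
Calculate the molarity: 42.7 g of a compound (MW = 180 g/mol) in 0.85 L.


C = (mass / MW) / volume
C = (42.7 / 180) / 0.85
C = 0.2791 M

0.2791 M


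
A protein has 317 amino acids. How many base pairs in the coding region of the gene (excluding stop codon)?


Each amino acid = 1 codon = 3 bp
bp = 317 * 3 = 951 bp

951 bp


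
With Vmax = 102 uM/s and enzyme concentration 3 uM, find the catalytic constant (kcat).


kcat = Vmax / [E]t
kcat = 102 / 3
kcat = 34.0 s^-1

34.0 s^-1


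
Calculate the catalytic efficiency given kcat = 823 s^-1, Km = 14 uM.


Catalytic efficiency = kcat / Km
= 823 / 14
= 58.7857 uM^-1*s^-1

58.7857 uM^-1*s^-1


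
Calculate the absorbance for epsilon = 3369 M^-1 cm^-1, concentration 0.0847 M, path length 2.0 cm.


A = epsilon * c * l
A = 3369 * 0.0847 * 2.0
A = 570.7086

570.7086


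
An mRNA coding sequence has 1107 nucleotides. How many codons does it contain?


codons = nucleotides / 3
codons = 1107 / 3 = 369

369


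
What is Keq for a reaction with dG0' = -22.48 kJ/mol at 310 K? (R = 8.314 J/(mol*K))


Keq = exp(-dG0 * 1000 / (R * T))
Keq = exp(-(-22.48) * 1000 / (8.314 * 310))
Keq = 6137.4886

6137.4886


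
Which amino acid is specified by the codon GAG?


Standard genetic code lookup.
Codon GAG -> Glu

Glu


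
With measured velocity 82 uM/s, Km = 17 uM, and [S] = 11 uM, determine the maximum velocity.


Vmax = v * (Km + [S]) / [S]
Vmax = 82 * (17 + 11) / 11
Vmax = 208.7273 uM/s

208.7273 uM/s


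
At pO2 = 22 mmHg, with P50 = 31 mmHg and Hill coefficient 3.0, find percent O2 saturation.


Y = pO2^n / (P50^n + pO2^n)
Y = 22^3.0 / (31^3.0 + 22^3.0)
Y = 26.33%

26.33%


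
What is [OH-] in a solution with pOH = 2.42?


[OH-] = 10^(-pOH)
[OH-] = 10^(-2.42)
[OH-] = 0.0038 M

0.0038 M


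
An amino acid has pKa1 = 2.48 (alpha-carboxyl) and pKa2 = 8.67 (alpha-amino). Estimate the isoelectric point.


pI = (pKa1 + pKa2) / 2
pI = (2.48 + 8.67) / 2
pI = 5.575

5.575


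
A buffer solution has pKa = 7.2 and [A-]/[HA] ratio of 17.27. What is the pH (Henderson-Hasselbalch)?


pH = pKa + log10([A-]/[HA])
pH = 7.2 + log10(17.27)
pH = 8.4373

8.4373


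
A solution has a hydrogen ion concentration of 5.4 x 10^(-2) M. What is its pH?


pH = -log10([H+])
pH = -log10(5.4 x 10^(-2))
pH = 1.2676

1.2676


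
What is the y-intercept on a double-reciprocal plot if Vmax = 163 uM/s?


y-intercept = 1/Vmax
= 1/163
= 0.0061 s/uM

0.0061 s/uM


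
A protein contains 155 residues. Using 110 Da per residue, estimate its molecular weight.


MW = n_residues * 110 Da
MW = 155 * 110
MW = 17050 Da

17050 Da


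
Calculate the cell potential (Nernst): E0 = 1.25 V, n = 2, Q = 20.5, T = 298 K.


E = E0 - (RT/nF) * ln(Q)
E = 1.25 - (8.314 * 298 / (2 * 96485)) * ln(20.5)
E = 1.2112 V

1.2112 V


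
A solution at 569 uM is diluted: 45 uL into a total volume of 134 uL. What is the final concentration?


C2 = C1 * V1 / V2
C2 = 569 * 45 / 134
C2 = 191.0821 uM

191.0821 uM


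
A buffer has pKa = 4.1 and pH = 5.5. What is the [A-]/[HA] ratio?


[A-]/[HA] = 10^(pH - pKa)
= 10^(5.5 - 4.1)
= 25.1189

25.1189


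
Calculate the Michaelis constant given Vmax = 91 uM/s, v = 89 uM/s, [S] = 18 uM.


Km = [S] * (Vmax - v) / v
Km = 18 * (91 - 89) / 89
Km = 0.4045 uM

0.4045 uM


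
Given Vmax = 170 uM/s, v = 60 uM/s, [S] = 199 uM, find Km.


Km = [S] * (Vmax - v) / v
Km = 199 * (170 - 60) / 60
Km = 364.8333 uM

364.8333 uM


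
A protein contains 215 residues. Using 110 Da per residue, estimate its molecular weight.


MW = n_residues * 110 Da
MW = 215 * 110
MW = 23650 Da

23650 Da


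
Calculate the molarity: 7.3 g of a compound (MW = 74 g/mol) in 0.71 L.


C = (mass / MW) / volume
C = (7.3 / 74) / 0.71
C = 0.1389 M

0.1389 M


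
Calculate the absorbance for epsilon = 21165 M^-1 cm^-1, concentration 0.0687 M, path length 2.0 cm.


A = epsilon * c * l
A = 21165 * 0.0687 * 2.0
A = 2908.071

2908.071


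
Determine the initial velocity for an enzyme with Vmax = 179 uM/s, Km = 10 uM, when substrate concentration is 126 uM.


v = Vmax * [S] / (Km + [S])
v = 179 * 126 / (10 + 126)
v = 165.8382 uM/s

165.8382 uM/s


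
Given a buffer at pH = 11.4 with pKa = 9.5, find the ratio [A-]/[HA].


[A-]/[HA] = 10^(pH - pKa)
= 10^(11.4 - 9.5)
= 79.4328

79.4328


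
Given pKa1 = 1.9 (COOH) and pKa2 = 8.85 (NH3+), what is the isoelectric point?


pI = (pKa1 + pKa2) / 2
pI = (1.9 + 8.85) / 2
pI = 5.375

5.375


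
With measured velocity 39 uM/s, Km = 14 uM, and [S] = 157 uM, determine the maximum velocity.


Vmax = v * (Km + [S]) / [S]
Vmax = 39 * (14 + 157) / 157
Vmax = 42.4777 uM/s

42.4777 uM/s


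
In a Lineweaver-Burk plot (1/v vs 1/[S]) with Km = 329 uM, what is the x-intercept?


x-intercept = -1/Km
= -1/329
= -0.003 1/uM

-0.003 1/uM


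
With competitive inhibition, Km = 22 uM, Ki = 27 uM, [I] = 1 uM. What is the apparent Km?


Km_app = Km * (1 + [I]/Ki)
Km_app = 22 * (1 + 1/27)
Km_app = 22.8148 uM

22.8148 uM


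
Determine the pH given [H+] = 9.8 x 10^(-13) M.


pH = -log10([H+])
pH = -log10(9.8 x 10^(-13))
pH = 12.0088

12.0088


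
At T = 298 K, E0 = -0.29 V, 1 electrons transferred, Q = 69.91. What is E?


E = E0 - (RT/nF) * ln(Q)
E = -0.29 - (8.314 * 298 / (1 * 96485)) * ln(69.91)
E = -0.3991 V

-0.3991 V


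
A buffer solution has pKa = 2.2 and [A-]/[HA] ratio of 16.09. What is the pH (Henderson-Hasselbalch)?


pH = pKa + log10([A-]/[HA])
pH = 2.2 + log10(16.09)
pH = 3.4066

3.4066


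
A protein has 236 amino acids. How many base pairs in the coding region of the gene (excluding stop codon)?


Each amino acid = 1 codon = 3 bp
bp = 236 * 3 = 708 bp

708 bp


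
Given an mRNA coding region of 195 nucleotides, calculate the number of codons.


codons = nucleotides / 3
codons = 195 / 3 = 65

65


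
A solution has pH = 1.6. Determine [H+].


[H+] = 10^(-pH)
[H+] = 10^(-1.6)
[H+] = 0.0251 M

0.0251 M


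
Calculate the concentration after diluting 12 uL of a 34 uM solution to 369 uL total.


C2 = C1 * V1 / V2
C2 = 34 * 12 / 369
C2 = 1.1057 uM

1.1057 uM


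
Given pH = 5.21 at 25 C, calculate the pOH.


pOH = 14 - pH
pOH = 14 - 5.21
pOH = 8.79

8.79


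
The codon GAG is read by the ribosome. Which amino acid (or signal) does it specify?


Standard genetic code lookup.
Codon GAG -> Glu

Glu


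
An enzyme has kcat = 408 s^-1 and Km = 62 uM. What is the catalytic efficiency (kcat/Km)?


Catalytic efficiency = kcat / Km
= 408 / 62
= 6.5806 uM^-1*s^-1

6.5806 uM^-1*s^-1


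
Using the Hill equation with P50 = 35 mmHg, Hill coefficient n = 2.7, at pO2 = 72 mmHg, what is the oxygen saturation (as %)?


Y = pO2^n / (P50^n + pO2^n)
Y = 72^2.7 / (35^2.7 + 72^2.7)
Y = 87.52%

87.52%


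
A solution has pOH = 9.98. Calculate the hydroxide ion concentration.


[OH-] = 10^(-pOH)
[OH-] = 10^(-9.98)
[OH-] = 1.047e-10 M

1.047e-10 M


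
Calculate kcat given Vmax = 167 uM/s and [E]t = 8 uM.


kcat = Vmax / [E]t
kcat = 167 / 8
kcat = 20.875 s^-1

20.875 s^-1


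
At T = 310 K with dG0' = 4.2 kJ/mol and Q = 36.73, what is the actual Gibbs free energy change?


dG = dG0' + RT * ln(Q) / 1000
dG = 4.2 + 8.314 * 310 * ln(36.73) / 1000
dG = 13.4877 kJ/mol

13.4877 kJ/mol


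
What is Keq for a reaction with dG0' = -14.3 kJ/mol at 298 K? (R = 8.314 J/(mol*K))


Keq = exp(-dG0 * 1000 / (R * T))
Keq = exp(-(-14.3) * 1000 / (8.314 * 298))
Keq = 321.1087

321.1087


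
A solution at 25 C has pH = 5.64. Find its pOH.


pOH = 14 - pH
pOH = 14 - 5.64
pOH = 8.36

8.36


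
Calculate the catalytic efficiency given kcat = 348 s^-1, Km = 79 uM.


Catalytic efficiency = kcat / Km
= 348 / 79
= 4.4051 uM^-1*s^-1

4.4051 uM^-1*s^-1


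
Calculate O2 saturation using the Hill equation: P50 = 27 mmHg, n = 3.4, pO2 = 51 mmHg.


Y = pO2^n / (P50^n + pO2^n)
Y = 51^3.4 / (27^3.4 + 51^3.4)
Y = 89.68%

89.68%


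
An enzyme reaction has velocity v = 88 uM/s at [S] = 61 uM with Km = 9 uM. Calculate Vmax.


Vmax = v * (Km + [S]) / [S]
Vmax = 88 * (9 + 61) / 61
Vmax = 100.9836 uM/s

100.9836 uM/s


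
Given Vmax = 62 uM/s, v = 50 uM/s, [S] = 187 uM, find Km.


Km = [S] * (Vmax - v) / v
Km = 187 * (62 - 50) / 50
Km = 44.88 uM

44.88 uM


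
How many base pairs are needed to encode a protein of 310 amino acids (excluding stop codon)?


Each amino acid = 1 codon = 3 bp
bp = 310 * 3 = 930 bp

930 bp


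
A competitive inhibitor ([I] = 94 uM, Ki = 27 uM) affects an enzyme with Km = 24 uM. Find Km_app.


Km_app = Km * (1 + [I]/Ki)
Km_app = 24 * (1 + 94/27)
Km_app = 107.5556 uM

107.5556 uM


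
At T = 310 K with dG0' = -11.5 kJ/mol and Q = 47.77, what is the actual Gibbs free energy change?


dG = dG0' + RT * ln(Q) / 1000
dG = -11.5 + 8.314 * 310 * ln(47.77) / 1000
dG = -1.535 kJ/mol

-1.535 kJ/mol


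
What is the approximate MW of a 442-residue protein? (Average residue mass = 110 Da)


MW = n_residues * 110 Da
MW = 442 * 110
MW = 48620 Da

48620 Da


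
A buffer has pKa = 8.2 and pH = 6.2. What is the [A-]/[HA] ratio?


[A-]/[HA] = 10^(pH - pKa)
= 10^(6.2 - 8.2)
= 0.01

0.01


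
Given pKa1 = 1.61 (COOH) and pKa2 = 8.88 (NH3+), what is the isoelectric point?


pI = (pKa1 + pKa2) / 2
pI = (1.61 + 8.88) / 2
pI = 5.245

5.245


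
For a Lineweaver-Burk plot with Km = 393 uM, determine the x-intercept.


x-intercept = -1/Km
= -1/393
= -0.0025 1/uM

-0.0025 1/uM


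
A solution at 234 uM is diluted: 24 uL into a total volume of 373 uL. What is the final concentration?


C2 = C1 * V1 / V2
C2 = 234 * 24 / 373
C2 = 15.0563 uM

15.0563 uM


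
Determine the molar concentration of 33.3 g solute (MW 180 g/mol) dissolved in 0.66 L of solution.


C = (mass / MW) / volume
C = (33.3 / 180) / 0.66
C = 0.2803 M

0.2803 M


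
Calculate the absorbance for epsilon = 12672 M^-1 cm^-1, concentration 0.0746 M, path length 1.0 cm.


A = epsilon * c * l
A = 12672 * 0.0746 * 1.0
A = 945.3312

945.3312


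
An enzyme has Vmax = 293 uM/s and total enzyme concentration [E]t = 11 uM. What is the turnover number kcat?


kcat = Vmax / [E]t
kcat = 293 / 11
kcat = 26.6364 s^-1

26.6364 s^-1


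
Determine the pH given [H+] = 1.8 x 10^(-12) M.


pH = -log10([H+])
pH = -log10(1.8 x 10^(-12))
pH = 11.7447

11.7447


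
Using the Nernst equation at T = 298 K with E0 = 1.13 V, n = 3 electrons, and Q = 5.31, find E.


E = E0 - (RT/nF) * ln(Q)
E = 1.13 - (8.314 * 298 / (3 * 96485)) * ln(5.31)
E = 1.1157 V

1.1157 V


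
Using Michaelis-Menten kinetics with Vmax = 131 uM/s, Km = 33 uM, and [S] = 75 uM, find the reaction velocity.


v = Vmax * [S] / (Km + [S])
v = 131 * 75 / (33 + 75)
v = 90.9722 uM/s

90.9722 uM/s


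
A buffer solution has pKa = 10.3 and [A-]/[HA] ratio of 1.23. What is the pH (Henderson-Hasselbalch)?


pH = pKa + log10([A-]/[HA])
pH = 10.3 + log10(1.23)
pH = 10.3899

10.3899


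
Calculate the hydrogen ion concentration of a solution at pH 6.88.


[H+] = 10^(-pH)
[H+] = 10^(-6.88)
[H+] = 1.318e-07 M

1.318e-07 M


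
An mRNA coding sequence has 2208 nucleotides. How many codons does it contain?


codons = nucleotides / 3
codons = 2208 / 3 = 736

736


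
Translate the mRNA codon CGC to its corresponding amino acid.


Standard genetic code lookup.
Codon CGC -> Arg

Arg


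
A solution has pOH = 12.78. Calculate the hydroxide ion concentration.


[OH-] = 10^(-pOH)
[OH-] = 10^(-12.78)
[OH-] = 1.660e-13 M

1.660e-13 M


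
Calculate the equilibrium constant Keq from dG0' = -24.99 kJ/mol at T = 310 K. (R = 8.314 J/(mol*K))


Keq = exp(-dG0 * 1000 / (R * T))
Keq = exp(-(-24.99) * 1000 / (8.314 * 310))
Keq = 16253.1694

16253.1694


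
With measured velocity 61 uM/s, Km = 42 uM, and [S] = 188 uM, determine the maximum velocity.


Vmax = v * (Km + [S]) / [S]
Vmax = 61 * (42 + 188) / 188
Vmax = 74.6277 uM/s

74.6277 uM/s


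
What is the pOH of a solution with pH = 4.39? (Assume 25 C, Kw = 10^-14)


pOH = 14 - pH
pOH = 14 - 4.39
pOH = 9.61

9.61


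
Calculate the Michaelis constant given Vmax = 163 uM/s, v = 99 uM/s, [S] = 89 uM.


Km = [S] * (Vmax - v) / v
Km = 89 * (163 - 99) / 99
Km = 57.5354 uM

57.5354 uM


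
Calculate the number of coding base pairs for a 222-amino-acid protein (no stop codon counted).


Each amino acid = 1 codon = 3 bp
bp = 222 * 3 = 666 bp

666 bp


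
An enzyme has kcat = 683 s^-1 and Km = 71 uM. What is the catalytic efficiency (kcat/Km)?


Catalytic efficiency = kcat / Km
= 683 / 71
= 9.6197 uM^-1*s^-1

9.6197 uM^-1*s^-1


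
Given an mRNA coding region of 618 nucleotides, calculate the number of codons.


codons = nucleotides / 3
codons = 618 / 3 = 206

206


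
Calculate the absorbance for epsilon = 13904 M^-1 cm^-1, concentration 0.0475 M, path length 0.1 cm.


A = epsilon * c * l
A = 13904 * 0.0475 * 0.1
A = 66.044

66.044


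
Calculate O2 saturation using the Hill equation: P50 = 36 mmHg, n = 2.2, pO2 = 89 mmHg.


Y = pO2^n / (P50^n + pO2^n)
Y = 89^2.2 / (36^2.2 + 89^2.2)
Y = 87.99%

87.99%


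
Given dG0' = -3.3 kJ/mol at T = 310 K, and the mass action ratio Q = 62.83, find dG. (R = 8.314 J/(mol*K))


dG = dG0' + RT * ln(Q) / 1000
dG = -3.3 + 8.314 * 310 * ln(62.83) / 1000
dG = 7.3713 kJ/mol

7.3713 kJ/mol


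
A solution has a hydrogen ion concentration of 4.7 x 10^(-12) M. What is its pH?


pH = -log10([H+])
pH = -log10(4.7 x 10^(-12))
pH = 11.3279

11.3279


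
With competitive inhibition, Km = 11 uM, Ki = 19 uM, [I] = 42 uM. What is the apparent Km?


Km_app = Km * (1 + [I]/Ki)
Km_app = 11 * (1 + 42/19)
Km_app = 35.3158 uM

35.3158 uM


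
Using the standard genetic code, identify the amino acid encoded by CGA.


Standard genetic code lookup.
Codon CGA -> Arg

Arg


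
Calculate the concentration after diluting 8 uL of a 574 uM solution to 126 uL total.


C2 = C1 * V1 / V2
C2 = 574 * 8 / 126
C2 = 36.4444 uM

36.4444 uM


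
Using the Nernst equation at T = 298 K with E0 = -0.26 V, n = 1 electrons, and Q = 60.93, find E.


E = E0 - (RT/nF) * ln(Q)
E = -0.26 - (8.314 * 298 / (1 * 96485)) * ln(60.93)
E = -0.3655 V

-0.3655 V


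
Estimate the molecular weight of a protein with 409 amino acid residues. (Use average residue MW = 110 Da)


MW = n_residues * 110 Da
MW = 409 * 110
MW = 44990 Da

44990 Da


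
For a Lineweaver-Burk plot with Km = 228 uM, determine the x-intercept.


x-intercept = -1/Km
= -1/228
= -0.0044 1/uM

-0.0044 1/uM


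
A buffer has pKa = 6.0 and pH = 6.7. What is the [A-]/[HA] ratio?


[A-]/[HA] = 10^(pH - pKa)
= 10^(6.7 - 6.0)
= 5.0119

5.0119


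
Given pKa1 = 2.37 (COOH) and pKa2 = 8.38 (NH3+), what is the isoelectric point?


pI = (pKa1 + pKa2) / 2
pI = (2.37 + 8.38) / 2
pI = 5.375

5.375


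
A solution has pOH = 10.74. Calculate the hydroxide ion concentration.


[OH-] = 10^(-pOH)
[OH-] = 10^(-10.74)
[OH-] = 1.820e-11 M

1.820e-11 M


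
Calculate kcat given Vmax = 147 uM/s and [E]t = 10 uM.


kcat = Vmax / [E]t
kcat = 147 / 10
kcat = 14.7 s^-1

14.7 s^-1


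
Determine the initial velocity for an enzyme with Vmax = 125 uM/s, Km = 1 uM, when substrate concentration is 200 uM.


v = Vmax * [S] / (Km + [S])
v = 125 * 200 / (1 + 200)
v = 124.3781 uM/s

124.3781 uM/s


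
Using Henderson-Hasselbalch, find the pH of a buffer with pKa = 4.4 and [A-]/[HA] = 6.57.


pH = pKa + log10([A-]/[HA])
pH = 4.4 + log10(6.57)
pH = 5.2176

5.2176


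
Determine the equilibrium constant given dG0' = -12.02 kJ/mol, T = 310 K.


Keq = exp(-dG0 * 1000 / (R * T))
Keq = exp(-(-12.02) * 1000 / (8.314 * 310))
Keq = 106.0301

106.0301


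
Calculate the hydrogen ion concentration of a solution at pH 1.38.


[H+] = 10^(-pH)
[H+] = 10^(-1.38)
[H+] = 0.0417 M

0.0417 M


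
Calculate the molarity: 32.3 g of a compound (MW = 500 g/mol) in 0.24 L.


C = (mass / MW) / volume
C = (32.3 / 500) / 0.24
C = 0.2692 M

0.2692 M


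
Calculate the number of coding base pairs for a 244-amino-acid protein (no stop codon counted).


Each amino acid = 1 codon = 3 bp
bp = 244 * 3 = 732 bp

732 bp


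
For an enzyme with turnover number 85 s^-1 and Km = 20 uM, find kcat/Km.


Catalytic efficiency = kcat / Km
= 85 / 20
= 4.25 uM^-1*s^-1

4.25 uM^-1*s^-1


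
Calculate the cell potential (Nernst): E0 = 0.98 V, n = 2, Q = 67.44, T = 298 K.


E = E0 - (RT/nF) * ln(Q)
E = 0.98 - (8.314 * 298 / (2 * 96485)) * ln(67.44)
E = 0.9259 V

0.9259 V


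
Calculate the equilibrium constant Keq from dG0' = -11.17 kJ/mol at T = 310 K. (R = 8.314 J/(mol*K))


Keq = exp(-dG0 * 1000 / (R * T))
Keq = exp(-(-11.17) * 1000 / (8.314 * 310))
Keq = 76.243

76.243


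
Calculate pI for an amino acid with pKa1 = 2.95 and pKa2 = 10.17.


pI = (pKa1 + pKa2) / 2
pI = (2.95 + 10.17) / 2
pI = 6.56

6.56


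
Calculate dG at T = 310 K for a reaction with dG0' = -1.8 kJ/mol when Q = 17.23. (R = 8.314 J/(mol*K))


dG = dG0' + RT * ln(Q) / 1000
dG = -1.8 + 8.314 * 310 * ln(17.23) / 1000
dG = 5.5368 kJ/mol

5.5368 kJ/mol


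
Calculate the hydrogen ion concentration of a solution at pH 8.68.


[H+] = 10^(-pH)
[H+] = 10^(-8.68)
[H+] = 2.089e-09 M

2.089e-09 M


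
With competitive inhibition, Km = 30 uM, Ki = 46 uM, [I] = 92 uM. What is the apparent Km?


Km_app = Km * (1 + [I]/Ki)
Km_app = 30 * (1 + 92/46)
Km_app = 90.0 uM

90.0 uM


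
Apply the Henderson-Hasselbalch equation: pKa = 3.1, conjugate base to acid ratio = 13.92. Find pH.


pH = pKa + log10([A-]/[HA])
pH = 3.1 + log10(13.92)
pH = 4.2436

4.2436


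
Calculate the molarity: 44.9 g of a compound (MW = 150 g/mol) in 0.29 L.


C = (mass / MW) / volume
C = (44.9 / 150) / 0.29
C = 1.0322 M

1.0322 M


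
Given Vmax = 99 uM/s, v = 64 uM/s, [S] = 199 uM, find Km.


Km = [S] * (Vmax - v) / v
Km = 199 * (99 - 64) / 64
Km = 108.8281 uM

108.8281 uM


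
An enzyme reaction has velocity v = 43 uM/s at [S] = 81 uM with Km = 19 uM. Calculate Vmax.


Vmax = v * (Km + [S]) / [S]
Vmax = 43 * (19 + 81) / 81
Vmax = 53.0864 uM/s

53.0864 uM/s


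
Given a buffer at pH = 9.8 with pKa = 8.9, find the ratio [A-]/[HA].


[A-]/[HA] = 10^(pH - pKa)
= 10^(9.8 - 8.9)
= 7.9433

7.9433


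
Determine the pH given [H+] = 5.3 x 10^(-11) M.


pH = -log10([H+])
pH = -log10(5.3 x 10^(-11))
pH = 10.2757

10.2757


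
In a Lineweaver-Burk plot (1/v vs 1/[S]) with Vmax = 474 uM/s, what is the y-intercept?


y-intercept = 1/Vmax
= 1/474
= 0.0021 s/uM

0.0021 s/uM


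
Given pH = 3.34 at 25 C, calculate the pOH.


pOH = 14 - pH
pOH = 14 - 3.34
pOH = 10.66

10.66


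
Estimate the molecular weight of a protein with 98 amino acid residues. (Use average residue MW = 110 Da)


MW = n_residues * 110 Da
MW = 98 * 110
MW = 10780 Da

10780 Da


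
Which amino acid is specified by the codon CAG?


Standard genetic code lookup.
Codon CAG -> Gln

Gln


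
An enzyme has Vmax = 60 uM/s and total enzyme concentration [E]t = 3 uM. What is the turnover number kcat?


kcat = Vmax / [E]t
kcat = 60 / 3
kcat = 20.0 s^-1

20.0 s^-1


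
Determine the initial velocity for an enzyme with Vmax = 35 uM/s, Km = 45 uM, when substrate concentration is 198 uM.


v = Vmax * [S] / (Km + [S])
v = 35 * 198 / (45 + 198)
v = 28.5185 uM/s

28.5185 uM/s


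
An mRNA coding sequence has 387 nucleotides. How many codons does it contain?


codons = nucleotides / 3
codons = 387 / 3 = 129

129


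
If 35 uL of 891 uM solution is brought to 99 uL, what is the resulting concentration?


C2 = C1 * V1 / V2
C2 = 891 * 35 / 99
C2 = 315.0 uM

315.0 uM


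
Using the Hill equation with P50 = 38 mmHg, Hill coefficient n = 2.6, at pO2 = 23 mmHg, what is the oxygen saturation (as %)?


Y = pO2^n / (P50^n + pO2^n)
Y = 23^2.6 / (38^2.6 + 23^2.6)
Y = 21.33%

21.33%


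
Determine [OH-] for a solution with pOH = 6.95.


[OH-] = 10^(-pOH)
[OH-] = 10^(-6.95)
[OH-] = 1.122e-07 M

1.122e-07 M


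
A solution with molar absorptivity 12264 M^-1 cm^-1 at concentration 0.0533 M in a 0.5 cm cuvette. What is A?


A = epsilon * c * l
A = 12264 * 0.0533 * 0.5
A = 326.8356

326.8356


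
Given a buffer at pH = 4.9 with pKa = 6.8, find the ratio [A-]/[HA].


[A-]/[HA] = 10^(pH - pKa)
= 10^(4.9 - 6.8)
= 0.0126

0.0126


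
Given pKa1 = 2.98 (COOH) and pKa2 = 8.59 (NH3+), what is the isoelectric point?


pI = (pKa1 + pKa2) / 2
pI = (2.98 + 8.59) / 2
pI = 5.785

5.785


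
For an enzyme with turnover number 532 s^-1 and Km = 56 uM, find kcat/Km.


Catalytic efficiency = kcat / Km
= 532 / 56
= 9.5 uM^-1*s^-1

9.5 uM^-1*s^-1


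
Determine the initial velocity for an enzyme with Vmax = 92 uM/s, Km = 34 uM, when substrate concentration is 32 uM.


v = Vmax * [S] / (Km + [S])
v = 92 * 32 / (34 + 32)
v = 44.6061 uM/s

44.6061 uM/s


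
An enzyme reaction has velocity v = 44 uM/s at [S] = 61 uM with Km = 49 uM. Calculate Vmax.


Vmax = v * (Km + [S]) / [S]
Vmax = 44 * (49 + 61) / 61
Vmax = 79.3443 uM/s

79.3443 uM/s


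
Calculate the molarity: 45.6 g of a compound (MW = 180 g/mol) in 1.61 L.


C = (mass / MW) / volume
C = (45.6 / 180) / 1.61
C = 0.1573 M

0.1573 M


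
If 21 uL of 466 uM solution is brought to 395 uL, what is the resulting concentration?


C2 = C1 * V1 / V2
C2 = 466 * 21 / 395
C2 = 24.7747 uM

24.7747 uM


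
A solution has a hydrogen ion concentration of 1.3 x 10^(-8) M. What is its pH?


pH = -log10([H+])
pH = -log10(1.3 x 10^(-8))
pH = 7.8861

7.8861


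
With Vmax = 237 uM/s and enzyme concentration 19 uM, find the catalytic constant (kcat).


kcat = Vmax / [E]t
kcat = 237 / 19
kcat = 12.4737 s^-1

12.4737 s^-1


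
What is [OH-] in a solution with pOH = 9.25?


[OH-] = 10^(-pOH)
[OH-] = 10^(-9.25)
[OH-] = 5.623e-10 M

5.623e-10 M


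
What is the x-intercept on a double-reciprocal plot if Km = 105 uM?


x-intercept = -1/Km
= -1/105
= -0.0095 1/uM

-0.0095 1/uM


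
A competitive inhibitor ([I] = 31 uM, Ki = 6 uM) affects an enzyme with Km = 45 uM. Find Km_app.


Km_app = Km * (1 + [I]/Ki)
Km_app = 45 * (1 + 31/6)
Km_app = 277.5 uM

277.5 uM


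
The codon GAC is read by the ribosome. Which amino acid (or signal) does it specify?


Standard genetic code lookup.
Codon GAC -> Asp

Asp


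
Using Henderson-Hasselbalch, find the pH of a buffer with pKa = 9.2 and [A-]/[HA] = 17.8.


pH = pKa + log10([A-]/[HA])
pH = 9.2 + log10(17.8)
pH = 10.4504

10.4504


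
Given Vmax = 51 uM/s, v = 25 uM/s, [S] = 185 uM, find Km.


Km = [S] * (Vmax - v) / v
Km = 185 * (51 - 25) / 25
Km = 192.4 uM

192.4 uM


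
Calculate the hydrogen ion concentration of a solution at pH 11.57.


[H+] = 10^(-pH)
[H+] = 10^(-11.57)
[H+] = 2.692e-12 M

2.692e-12 M


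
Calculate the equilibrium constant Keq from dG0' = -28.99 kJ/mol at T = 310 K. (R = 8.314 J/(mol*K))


Keq = exp(-dG0 * 1000 / (R * T))
Keq = exp(-(-28.99) * 1000 / (8.314 * 310))
Keq = 76728.6857

76728.6857


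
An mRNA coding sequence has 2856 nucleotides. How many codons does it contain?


codons = nucleotides / 3
codons = 2856 / 3 = 952

952


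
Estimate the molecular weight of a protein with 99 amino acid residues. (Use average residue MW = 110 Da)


MW = n_residues * 110 Da
MW = 99 * 110
MW = 10890 Da

10890 Da


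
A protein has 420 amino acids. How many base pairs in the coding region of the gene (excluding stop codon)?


Each amino acid = 1 codon = 3 bp
bp = 420 * 3 = 1260 bp

1260 bp


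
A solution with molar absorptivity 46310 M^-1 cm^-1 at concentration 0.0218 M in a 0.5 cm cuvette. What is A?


A = epsilon * c * l
A = 46310 * 0.0218 * 0.5
A = 504.779

504.779


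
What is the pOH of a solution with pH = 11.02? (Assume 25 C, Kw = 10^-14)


pOH = 14 - pH
pOH = 14 - 11.02
pOH = 2.98

2.98


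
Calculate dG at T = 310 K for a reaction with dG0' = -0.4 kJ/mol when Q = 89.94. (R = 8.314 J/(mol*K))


dG = dG0' + RT * ln(Q) / 1000
dG = -0.4 + 8.314 * 310 * ln(89.94) / 1000
dG = 11.1958 kJ/mol

11.1958 kJ/mol


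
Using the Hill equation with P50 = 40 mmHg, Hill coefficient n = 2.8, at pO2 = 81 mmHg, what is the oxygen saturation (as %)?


Y = pO2^n / (P50^n + pO2^n)
Y = 81^2.8 / (40^2.8 + 81^2.8)
Y = 87.82%

87.82%


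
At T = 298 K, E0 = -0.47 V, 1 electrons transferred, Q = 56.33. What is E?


E = E0 - (RT/nF) * ln(Q)
E = -0.47 - (8.314 * 298 / (1 * 96485)) * ln(56.33)
E = -0.5735 V

-0.5735 V


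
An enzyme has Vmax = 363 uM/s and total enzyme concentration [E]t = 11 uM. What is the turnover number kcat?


kcat = Vmax / [E]t
kcat = 363 / 11
kcat = 33.0 s^-1

33.0 s^-1


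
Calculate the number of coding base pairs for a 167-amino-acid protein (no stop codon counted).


Each amino acid = 1 codon = 3 bp
bp = 167 * 3 = 501 bp

501 bp


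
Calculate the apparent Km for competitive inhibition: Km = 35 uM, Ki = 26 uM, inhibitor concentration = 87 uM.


Km_app = Km * (1 + [I]/Ki)
Km_app = 35 * (1 + 87/26)
Km_app = 152.1154 uM

152.1154 uM


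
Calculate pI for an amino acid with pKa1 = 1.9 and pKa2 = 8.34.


pI = (pKa1 + pKa2) / 2
pI = (1.9 + 8.34) / 2
pI = 5.12

5.12


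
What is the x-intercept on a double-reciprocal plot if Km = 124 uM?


x-intercept = -1/Km
= -1/124
= -0.0081 1/uM

-0.0081 1/uM


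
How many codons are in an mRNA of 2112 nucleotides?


codons = nucleotides / 3
codons = 2112 / 3 = 704

704


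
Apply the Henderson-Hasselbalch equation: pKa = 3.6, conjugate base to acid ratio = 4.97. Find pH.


pH = pKa + log10([A-]/[HA])
pH = 3.6 + log10(4.97)
pH = 4.2964

4.2964


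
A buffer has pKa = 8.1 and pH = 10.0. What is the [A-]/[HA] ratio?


[A-]/[HA] = 10^(pH - pKa)
= 10^(10.0 - 8.1)
= 79.4328

79.4328


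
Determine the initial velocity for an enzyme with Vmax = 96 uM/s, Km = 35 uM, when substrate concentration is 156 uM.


v = Vmax * [S] / (Km + [S])
v = 96 * 156 / (35 + 156)
v = 78.4084 uM/s

78.4084 uM/s


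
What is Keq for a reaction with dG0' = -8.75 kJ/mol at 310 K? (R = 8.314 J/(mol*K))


Keq = exp(-dG0 * 1000 / (R * T))
Keq = exp(-(-8.75) * 1000 / (8.314 * 310))
Keq = 29.8139

29.8139


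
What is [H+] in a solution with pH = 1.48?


[H+] = 10^(-pH)
[H+] = 10^(-1.48)
[H+] = 0.0331 M

0.0331 M


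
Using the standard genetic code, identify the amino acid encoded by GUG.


Standard genetic code lookup.
Codon GUG -> Val

Val


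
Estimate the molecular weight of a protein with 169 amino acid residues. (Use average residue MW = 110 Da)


MW = n_residues * 110 Da
MW = 169 * 110
MW = 18590 Da

18590 Da


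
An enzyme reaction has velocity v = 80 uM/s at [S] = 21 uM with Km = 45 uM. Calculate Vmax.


Vmax = v * (Km + [S]) / [S]
Vmax = 80 * (45 + 21) / 21
Vmax = 251.4286 uM/s

251.4286 uM/s


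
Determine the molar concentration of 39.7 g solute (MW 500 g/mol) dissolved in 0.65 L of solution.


C = (mass / MW) / volume
C = (39.7 / 500) / 0.65
C = 0.1222 M

0.1222 M


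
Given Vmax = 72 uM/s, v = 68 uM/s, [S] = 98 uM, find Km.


Km = [S] * (Vmax - v) / v
Km = 98 * (72 - 68) / 68
Km = 5.7647 uM

5.7647 uM
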